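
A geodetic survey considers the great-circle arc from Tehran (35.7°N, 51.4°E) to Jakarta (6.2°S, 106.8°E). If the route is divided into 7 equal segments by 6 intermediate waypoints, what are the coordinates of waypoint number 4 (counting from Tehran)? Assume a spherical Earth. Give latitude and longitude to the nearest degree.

Convert each endpoint to a unit vector on the sphere (x = cos φ cos λ, y = cos φ sin λ, z = sin φ).
The central angle between the endpoints is δ = arccos(p₁·p₂) ≈ 1.164 rad (66.7°).
Interpolate at f = 4/7 with slerp weights a = sin((1−f)δ)/sin δ ≈ 0.521, b = sin(fδ)/sin δ ≈ 0.672.
p = a·p₁ + b·p₂ ≈ (0.071, 0.970, 0.231); φ = arcsin(p_z) ≈ 13.38°, λ = atan2(p_y, p_x) ≈ 85.82°.

≈ 13°N, 86°E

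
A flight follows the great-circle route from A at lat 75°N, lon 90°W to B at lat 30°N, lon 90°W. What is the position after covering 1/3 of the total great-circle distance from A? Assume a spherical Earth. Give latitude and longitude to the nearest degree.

≈ lat 60°N, lon 90°W

Write both endpoints as unit vectors p₁, p₂ with components (cos φ cos λ, cos φ sin λ, sin φ).
The central angle between the endpoints is δ = arccos(p₁·p₂) ≈ 0.785 rad (45.0°).
Interpolate at f = 1/3 with slerp weights a = sin((1−f)δ)/sin δ ≈ 0.707, b = sin(fδ)/sin δ ≈ 0.366.
p = a·p₁ + b·p₂ ≈ (0.000, -0.500, 0.866); φ = arcsin(p_z) ≈ 60.00°, λ = atan2(p_y, p_x) ≈ -90.00°.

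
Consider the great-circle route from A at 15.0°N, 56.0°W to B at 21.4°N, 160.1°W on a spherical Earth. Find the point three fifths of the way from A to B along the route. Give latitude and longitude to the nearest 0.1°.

Write both endpoints as unit vectors p₁, p₂ with components (cos φ cos λ, cos φ sin λ, sin φ).
The central angle between the endpoints is δ = arccos(p₁·p₂) ≈ 1.696 rad (97.2°).
Interpolate at f = 3/5 with slerp weights a = sin((1−f)δ)/sin δ ≈ 0.632, b = sin(fδ)/sin δ ≈ 0.857.
p = a·p₁ + b·p₂ ≈ (-0.409, -0.778, 0.477); φ = arcsin(p_z) ≈ 28.46°, λ = atan2(p_y, p_x) ≈ -117.73°.

≈ 28.5°N, 117.7°W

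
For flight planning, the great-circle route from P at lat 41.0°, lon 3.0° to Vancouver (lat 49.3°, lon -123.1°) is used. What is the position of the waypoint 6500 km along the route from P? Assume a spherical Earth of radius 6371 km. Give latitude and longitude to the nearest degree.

Convert each endpoint to a unit vector on the sphere (x = cos φ cos λ, y = cos φ sin λ, z = sin φ).
The central angle between the endpoints is δ = arccos(p₁·p₂) ≈ 1.362 rad (78.0°). The total great-circle distance is δ·R ≈ 1.362 × 6371 ≈ 8676 km, so the target fraction is f = 6500/8676 ≈ 0.749.
Interpolate at f ≈ 0.749 with slerp weights a = sin((1−f)δ)/sin δ ≈ 0.342, b = sin(fδ)/sin δ ≈ 0.871.
p = a·p₁ + b·p₂ ≈ (-0.052, -0.462, 0.885); φ = arcsin(p_z) ≈ 62.27°, λ = atan2(p_y, p_x) ≈ -96.43°.

≈ lat 62°, lon -96°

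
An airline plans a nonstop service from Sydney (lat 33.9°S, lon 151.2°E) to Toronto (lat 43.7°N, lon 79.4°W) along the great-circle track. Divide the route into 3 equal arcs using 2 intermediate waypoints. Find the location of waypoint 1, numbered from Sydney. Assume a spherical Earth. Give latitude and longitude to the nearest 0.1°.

≈ lat 4.8°S, lon 169.4°W

The haversine formula gives a central angle δ ≈ 2.444 rad (140.0°) between the endpoints.
Interpolate at f = 1/3 with slerp weights a = sin((1−f)δ)/sin δ ≈ 1.554, b = sin(fδ)/sin δ ≈ 1.132.
p = a·p₁ + b·p₂ ≈ (-0.979, -0.183, -0.084); φ = arcsin(p_z) ≈ -4.84°, λ = atan2(p_y, p_x) ≈ -169.40°.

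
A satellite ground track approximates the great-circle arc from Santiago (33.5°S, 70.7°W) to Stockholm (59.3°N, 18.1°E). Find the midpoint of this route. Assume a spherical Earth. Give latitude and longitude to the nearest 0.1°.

≈ 17.3°N, 39.6°W

From cos δ = sin φ₁ sin φ₂ + cos φ₁ cos φ₂ cos Δλ, the central angle is δ ≈ 2.055 rad (117.8°).
Interpolate at f = 1/2 with slerp weights a = sin((1−f)δ)/sin δ ≈ 0.967, b = sin(fδ)/sin δ ≈ 0.967.
p = a·p₁ + b·p₂ ≈ (0.736, -0.608, 0.298); φ = arcsin(p_z) ≈ 17.33°, λ = atan2(p_y, p_x) ≈ -39.55°.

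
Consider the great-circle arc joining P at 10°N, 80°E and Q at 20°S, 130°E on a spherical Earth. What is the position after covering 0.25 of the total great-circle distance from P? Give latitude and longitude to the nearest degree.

Convert each endpoint to a unit vector on the sphere (x = cos φ cos λ, y = cos φ sin λ, z = sin φ).
The central angle between the endpoints is δ = arccos(p₁·p₂) ≈ 1.006 rad (57.6°).
Interpolate at f = 0.25 with slerp weights a = sin((1−f)δ)/sin δ ≈ 0.811, b = sin(fδ)/sin δ ≈ 0.295.
p = a·p₁ + b·p₂ ≈ (-0.039, 0.998, 0.040); φ = arcsin(p_z) ≈ 2.29°, λ = atan2(p_y, p_x) ≈ 92.25°.

≈ 2°N, 92°E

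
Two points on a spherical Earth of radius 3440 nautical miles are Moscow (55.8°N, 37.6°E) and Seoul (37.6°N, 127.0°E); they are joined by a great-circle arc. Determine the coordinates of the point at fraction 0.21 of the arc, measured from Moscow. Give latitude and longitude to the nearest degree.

Convert each endpoint to a unit vector on the sphere (x = cos φ cos λ, y = cos φ sin λ, z = sin φ).
The central angle between the endpoints is δ = arccos(p₁·p₂) ≈ 1.036 rad (59.4°).
Interpolate at f = 0.21 with slerp weights a = sin((1−f)δ)/sin δ ≈ 0.849, b = sin(fδ)/sin δ ≈ 0.251.
p = a·p₁ + b·p₂ ≈ (0.258, 0.450, 0.855); φ = arcsin(p_z) ≈ 58.76°, λ = atan2(p_y, p_x) ≈ 60.14°.

≈ (59°N, 60°E)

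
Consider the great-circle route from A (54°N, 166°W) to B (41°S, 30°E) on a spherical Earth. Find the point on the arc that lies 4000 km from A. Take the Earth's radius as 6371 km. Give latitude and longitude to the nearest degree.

Write both endpoints as unit vectors p₁, p₂ with components (cos φ cos λ, cos φ sin λ, sin φ).
The central angle between the endpoints is δ = arccos(p₁·p₂) ≈ 2.848 rad (163.2°). The total great-circle distance is δ·R ≈ 2.848 × 6371 ≈ 18144 km, so the target fraction is f = 4000/18144 ≈ 0.220.
Interpolate at f ≈ 0.220 with slerp weights a = sin((1−f)δ)/sin δ ≈ 2.752, b = sin(fδ)/sin δ ≈ 2.029.
p = a·p₁ + b·p₂ ≈ (-0.243, 0.374, 0.895); φ = arcsin(p_z) ≈ 63.49°, λ = atan2(p_y, p_x) ≈ 122.99°.

≈ (63°N, 123°E)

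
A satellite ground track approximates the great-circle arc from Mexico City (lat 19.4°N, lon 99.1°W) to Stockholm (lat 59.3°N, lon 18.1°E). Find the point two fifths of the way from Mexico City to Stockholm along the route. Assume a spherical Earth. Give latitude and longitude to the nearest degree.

≈ lat 49°N, lon 76°W

Convert each endpoint to a unit vector on the sphere (x = cos φ cos λ, y = cos φ sin λ, z = sin φ).
The central angle between the endpoints is δ = arccos(p₁·p₂) ≈ 1.505 rad (86.2°).
Interpolate at f = 2/5 with slerp weights a = sin((1−f)δ)/sin δ ≈ 0.787, b = sin(fδ)/sin δ ≈ 0.568.
p = a·p₁ + b·p₂ ≈ (0.158, -0.643, 0.749); φ = arcsin(p_z) ≈ 48.54°, λ = atan2(p_y, p_x) ≈ -76.19°.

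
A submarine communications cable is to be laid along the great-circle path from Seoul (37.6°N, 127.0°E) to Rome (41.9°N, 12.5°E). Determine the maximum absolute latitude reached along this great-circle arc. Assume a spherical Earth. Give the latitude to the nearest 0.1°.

The great circle lies in the plane with unit normal n̂ = (p₁ × p₂)/|p₁ × p₂|.
Here n̂_z ≈ -0.544; the vertex latitude is φ_max = arccos|n̂_z| ≈ 57.1°.
Check via Clairaut: cos φ_max = |cos φ₁| · sin C = cos(37.6°)·sin(43.4°) ≈ 0.544, again giving ≈ 57.1°.

≈ 57.1°N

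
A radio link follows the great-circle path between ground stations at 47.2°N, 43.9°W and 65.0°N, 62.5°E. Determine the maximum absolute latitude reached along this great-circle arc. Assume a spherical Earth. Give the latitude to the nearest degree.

The great circle lies in the plane with unit normal n̂ = (p₁ × p₂)/|p₁ × p₂|.
Here n̂_z ≈ +0.339; the vertex latitude is φ_max = arccos|n̂_z| ≈ 70.2°.
Check via Clairaut: cos φ_max = |cos φ₁| · sin C = cos(47.2°)·sin(30.0°) ≈ 0.339, again giving ≈ 70.2°.

≈ 70°N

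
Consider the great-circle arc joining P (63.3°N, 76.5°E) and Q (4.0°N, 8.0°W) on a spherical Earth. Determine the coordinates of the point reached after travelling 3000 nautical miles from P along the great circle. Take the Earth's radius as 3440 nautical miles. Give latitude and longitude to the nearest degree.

Convert each endpoint to a unit vector on the sphere (x = cos φ cos λ, y = cos φ sin λ, z = sin φ).
The central angle between the endpoints is δ = arccos(p₁·p₂) ≈ 1.465 rad (84.0°). The total great-circle distance is δ·R ≈ 1.465 × 3440 ≈ 5041 nmi, so the target fraction is f = 3000/5041 ≈ 0.595.
Interpolate at f ≈ 0.595 with slerp weights a = sin((1−f)δ)/sin δ ≈ 0.562, b = sin(fδ)/sin δ ≈ 0.770.
p = a·p₁ + b·p₂ ≈ (0.820, 0.139, 0.556); φ = arcsin(p_z) ≈ 33.77°, λ = atan2(p_y, p_x) ≈ 9.61°.

≈ (34°N, 10°E)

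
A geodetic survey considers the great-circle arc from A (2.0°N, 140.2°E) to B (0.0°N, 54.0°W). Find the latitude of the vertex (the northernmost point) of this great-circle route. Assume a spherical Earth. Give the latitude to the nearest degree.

The great circle lies in the plane with unit normal n̂ = (p₁ × p₂)/|p₁ × p₂|.
Here n̂_z ≈ +0.990; the vertex latitude is φ_max = arccos|n̂_z| ≈ 8.1°.
Check via Clairaut: cos φ_max = |cos φ₁| · sin C = cos(2.0°)·sin(82.1°) ≈ 0.990, again giving ≈ 8.1°.

≈ 8°N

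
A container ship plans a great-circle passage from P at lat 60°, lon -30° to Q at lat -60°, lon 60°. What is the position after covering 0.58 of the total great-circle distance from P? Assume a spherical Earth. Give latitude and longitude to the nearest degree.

≈ lat -10°, lon 19°

Write both endpoints as unit vectors p₁, p₂ with components (cos φ cos λ, cos φ sin λ, sin φ).
The central angle between the endpoints is δ = arccos(p₁·p₂) ≈ 2.419 rad (138.6°).
Interpolate at f = 0.58 with slerp weights a = sin((1−f)δ)/sin δ ≈ 1.285, b = sin(fδ)/sin δ ≈ 1.491.
p = a·p₁ + b·p₂ ≈ (0.929, 0.324, -0.178); φ = arcsin(p_z) ≈ -10.26°, λ = atan2(p_y, p_x) ≈ 19.24°.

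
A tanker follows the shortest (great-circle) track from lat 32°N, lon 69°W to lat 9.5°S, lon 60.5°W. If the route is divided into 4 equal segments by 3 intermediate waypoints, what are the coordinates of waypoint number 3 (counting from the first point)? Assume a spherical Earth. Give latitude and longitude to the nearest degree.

≈ lat 1°N, lon 62°W

From cos δ = sin φ₁ sin φ₂ + cos φ₁ cos φ₂ cos Δλ, the central angle is δ ≈ 0.738 rad (42.3°).
Interpolate at f = 3/4 with slerp weights a = sin((1−f)δ)/sin δ ≈ 0.273, b = sin(fδ)/sin δ ≈ 0.781.
p = a·p₁ + b·p₂ ≈ (0.462, -0.887, 0.016); φ = arcsin(p_z) ≈ 0.89°, λ = atan2(p_y, p_x) ≈ -62.46°.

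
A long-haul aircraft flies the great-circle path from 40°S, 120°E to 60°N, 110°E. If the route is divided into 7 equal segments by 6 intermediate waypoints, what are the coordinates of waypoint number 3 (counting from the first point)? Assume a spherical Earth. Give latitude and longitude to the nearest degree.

≈ 3°N, 117°E

Write both endpoints as unit vectors p₁, p₂ with components (cos φ cos λ, cos φ sin λ, sin φ).
The central angle between the endpoints is δ = arccos(p₁·p₂) ≈ 1.751 rad (100.3°).
Interpolate at f = 3/7 with slerp weights a = sin((1−f)δ)/sin δ ≈ 0.856, b = sin(fδ)/sin δ ≈ 0.693.
p = a·p₁ + b·p₂ ≈ (-0.446, 0.893, 0.050); φ = arcsin(p_z) ≈ 2.89°, λ = atan2(p_y, p_x) ≈ 116.54°.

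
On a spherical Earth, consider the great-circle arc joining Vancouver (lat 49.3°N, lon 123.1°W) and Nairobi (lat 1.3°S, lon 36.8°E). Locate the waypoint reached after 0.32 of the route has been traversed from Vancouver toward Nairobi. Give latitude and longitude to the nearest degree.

Convert each endpoint to a unit vector on the sphere (x = cos φ cos λ, y = cos φ sin λ, z = sin φ).
The central angle between the endpoints is δ = arccos(p₁·p₂) ≈ 2.252 rad (129.0°).
Interpolate at f = 0.32 with slerp weights a = sin((1−f)δ)/sin δ ≈ 1.286, b = sin(fδ)/sin δ ≈ 0.849.
p = a·p₁ + b·p₂ ≈ (0.222, -0.194, 0.956); φ = arcsin(p_z) ≈ 72.86°, λ = atan2(p_y, p_x) ≈ -41.17°.

≈ lat 73°N, lon 41°W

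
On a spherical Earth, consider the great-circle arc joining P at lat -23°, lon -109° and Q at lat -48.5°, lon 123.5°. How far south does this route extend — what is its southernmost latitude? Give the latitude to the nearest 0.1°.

≈ -61.0°

The great circle lies in the plane with unit normal n̂ = (p₁ × p₂)/|p₁ × p₂|.
Here n̂_z ≈ -0.485; the vertex latitude is φ_max = arccos|n̂_z| ≈ 61.0°.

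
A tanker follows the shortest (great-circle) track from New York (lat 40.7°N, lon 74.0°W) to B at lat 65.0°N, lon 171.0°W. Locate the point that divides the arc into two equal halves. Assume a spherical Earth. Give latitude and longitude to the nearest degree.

≈ lat 62°N, lon 105°W

Convert each endpoint to a unit vector on the sphere (x = cos φ cos λ, y = cos φ sin λ, z = sin φ).
The central angle between the endpoints is δ = arccos(p₁·p₂) ≈ 0.986 rad (56.5°).
Interpolate at f = 1/2 with slerp weights a = sin((1−f)δ)/sin δ ≈ 0.568, b = sin(fδ)/sin δ ≈ 0.568.
p = a·p₁ + b·p₂ ≈ (-0.118, -0.451, 0.885); φ = arcsin(p_z) ≈ 62.20°, λ = atan2(p_y, p_x) ≈ -104.69°.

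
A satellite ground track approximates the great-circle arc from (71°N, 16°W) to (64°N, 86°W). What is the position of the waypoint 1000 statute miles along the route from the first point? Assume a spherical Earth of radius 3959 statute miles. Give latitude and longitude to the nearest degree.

≈ (71°N, 61°W)

Write both endpoints as unit vectors p₁, p₂ with components (cos φ cos λ, cos φ sin λ, sin φ).
The central angle between the endpoints is δ = arccos(p₁·p₂) ≈ 0.454 rad (26.0°). The total great-circle distance is δ·R ≈ 0.454 × 3959 ≈ 1798 mi, so the target fraction is f = 1000/1798 ≈ 0.556.
Interpolate at f ≈ 0.556 with slerp weights a = sin((1−f)δ)/sin δ ≈ 0.456, b = sin(fδ)/sin δ ≈ 0.570.
p = a·p₁ + b·p₂ ≈ (0.160, -0.290, 0.943); φ = arcsin(p_z) ≈ 70.65°, λ = atan2(p_y, p_x) ≈ -61.08°.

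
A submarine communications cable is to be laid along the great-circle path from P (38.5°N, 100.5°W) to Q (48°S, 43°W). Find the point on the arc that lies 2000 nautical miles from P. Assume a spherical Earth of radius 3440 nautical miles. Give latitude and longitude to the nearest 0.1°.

Write both endpoints as unit vectors p₁, p₂ with components (cos φ cos λ, cos φ sin λ, sin φ).
The central angle between the endpoints is δ = arccos(p₁·p₂) ≈ 1.753 rad (100.4°). The total great-circle distance is δ·R ≈ 1.753 × 3440 ≈ 6031 nmi, so the target fraction is f = 2000/6031 ≈ 0.332.
Interpolate at f ≈ 0.332 with slerp weights a = sin((1−f)δ)/sin δ ≈ 0.937, b = sin(fδ)/sin δ ≈ 0.558.
p = a·p₁ + b·p₂ ≈ (0.140, -0.976, 0.168); φ = arcsin(p_z) ≈ 9.69°, λ = atan2(p_y, p_x) ≈ -81.85°.

≈ (9.7°N, 81.9°W)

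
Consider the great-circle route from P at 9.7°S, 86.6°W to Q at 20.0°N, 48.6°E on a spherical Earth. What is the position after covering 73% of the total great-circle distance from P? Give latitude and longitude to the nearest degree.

≈ 20°N, 10°E

Convert each endpoint to a unit vector on the sphere (x = cos φ cos λ, y = cos φ sin λ, z = sin φ).
The central angle between the endpoints is δ = arccos(p₁·p₂) ≈ 2.367 rad (135.6°).
Interpolate at f = 0.73 with slerp weights a = sin((1−f)δ)/sin δ ≈ 0.853, b = sin(fδ)/sin δ ≈ 1.412.
p = a·p₁ + b·p₂ ≈ (0.928, 0.156, 0.339); φ = arcsin(p_z) ≈ 19.84°, λ = atan2(p_y, p_x) ≈ 9.56°.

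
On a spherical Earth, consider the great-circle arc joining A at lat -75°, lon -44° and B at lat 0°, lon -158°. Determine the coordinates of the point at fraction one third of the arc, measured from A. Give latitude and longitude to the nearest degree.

Convert each endpoint to a unit vector on the sphere (x = cos φ cos λ, y = cos φ sin λ, z = sin φ).
The central angle between the endpoints is δ = arccos(p₁·p₂) ≈ 1.676 rad (96.0°).
Interpolate at f = 1/3 with slerp weights a = sin((1−f)δ)/sin δ ≈ 0.904, b = sin(fδ)/sin δ ≈ 0.533.
p = a·p₁ + b·p₂ ≈ (-0.326, -0.362, -0.873); φ = arcsin(p_z) ≈ -60.84°, λ = atan2(p_y, p_x) ≈ -131.98°.

≈ lat -61°, lon -132°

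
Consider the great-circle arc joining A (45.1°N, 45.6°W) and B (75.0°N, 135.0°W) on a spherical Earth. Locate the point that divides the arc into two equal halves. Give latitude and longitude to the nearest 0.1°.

≈ (65.7°N, 65.7°W)

Write both endpoints as unit vectors p₁, p₂ with components (cos φ cos λ, cos φ sin λ, sin φ).
The central angle between the endpoints is δ = arccos(p₁·p₂) ≈ 0.815 rad (46.7°).
Interpolate at f = 1/2 with slerp weights a = sin((1−f)δ)/sin δ ≈ 0.545, b = sin(fδ)/sin δ ≈ 0.545.
p = a·p₁ + b·p₂ ≈ (0.169, -0.374, 0.912); φ = arcsin(p_z) ≈ 65.75°, λ = atan2(p_y, p_x) ≈ -65.66°.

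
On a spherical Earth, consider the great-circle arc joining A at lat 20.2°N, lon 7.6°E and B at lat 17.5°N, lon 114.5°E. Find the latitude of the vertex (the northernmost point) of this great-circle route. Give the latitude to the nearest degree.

The great circle lies in the plane with unit normal n̂ = (p₁ × p₂)/|p₁ × p₂|.
Here n̂_z ≈ +0.867; the vertex latitude is φ_max = arccos|n̂_z| ≈ 29.9°.
Check via Clairaut: cos φ_max = |cos φ₁| · sin C = cos(20.2°)·sin(67.5°) ≈ 0.867, again giving ≈ 29.9°.

≈ 30°N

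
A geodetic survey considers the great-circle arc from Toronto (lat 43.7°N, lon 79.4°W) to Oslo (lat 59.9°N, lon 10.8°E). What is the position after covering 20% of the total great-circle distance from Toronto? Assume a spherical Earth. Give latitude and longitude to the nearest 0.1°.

≈ lat 51.6°N, lon 68.7°W

The haversine formula gives a central angle δ ≈ 0.932 rad (53.4°) between the endpoints.
Interpolate at f = 0.20 with slerp weights a = sin((1−f)δ)/sin δ ≈ 0.845, b = sin(fδ)/sin δ ≈ 0.231.
p = a·p₁ + b·p₂ ≈ (0.226, -0.579, 0.784); φ = arcsin(p_z) ≈ 51.58°, λ = atan2(p_y, p_x) ≈ -68.66°.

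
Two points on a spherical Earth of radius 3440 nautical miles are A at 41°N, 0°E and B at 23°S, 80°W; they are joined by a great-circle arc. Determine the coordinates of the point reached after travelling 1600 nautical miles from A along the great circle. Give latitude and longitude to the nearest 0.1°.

≈ 26.7°N, 27.4°W

From cos δ = sin φ₁ sin φ₂ + cos φ₁ cos φ₂ cos Δλ, the central angle is δ ≈ 1.707 rad (97.8°). The total great-circle distance is δ·R ≈ 1.707 × 3440 ≈ 5872 nmi, so the target fraction is f = 1600/5872 ≈ 0.272.
Interpolate at f ≈ 0.272 with slerp weights a = sin((1−f)δ)/sin δ ≈ 0.955, b = sin(fδ)/sin δ ≈ 0.453.
p = a·p₁ + b·p₂ ≈ (0.793, -0.410, 0.450); φ = arcsin(p_z) ≈ 26.73°, λ = atan2(p_y, p_x) ≈ -27.35°.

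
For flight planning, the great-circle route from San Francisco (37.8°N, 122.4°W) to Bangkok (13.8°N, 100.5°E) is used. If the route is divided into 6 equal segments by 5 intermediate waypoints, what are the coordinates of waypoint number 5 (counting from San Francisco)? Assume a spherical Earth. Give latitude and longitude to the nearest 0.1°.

≈ 28.8°N, 113.3°E

From cos δ = sin φ₁ sin φ₂ + cos φ₁ cos φ₂ cos Δλ, the central angle is δ ≈ 2.000 rad (114.6°).
Interpolate at f = 5/6 with slerp weights a = sin((1−f)δ)/sin δ ≈ 0.360, b = sin(fδ)/sin δ ≈ 1.095.
p = a·p₁ + b·p₂ ≈ (-0.346, 0.805, 0.482); φ = arcsin(p_z) ≈ 28.79°, λ = atan2(p_y, p_x) ≈ 113.26°.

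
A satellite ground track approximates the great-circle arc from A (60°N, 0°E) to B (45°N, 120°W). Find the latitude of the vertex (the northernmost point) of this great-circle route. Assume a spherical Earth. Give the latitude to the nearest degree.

≈ 70°N

The great circle lies in the plane with unit normal n̂ = (p₁ × p₂)/|p₁ × p₂|.
Here n̂_z ≈ -0.340; the vertex latitude is φ_max = arccos|n̂_z| ≈ 70.1°.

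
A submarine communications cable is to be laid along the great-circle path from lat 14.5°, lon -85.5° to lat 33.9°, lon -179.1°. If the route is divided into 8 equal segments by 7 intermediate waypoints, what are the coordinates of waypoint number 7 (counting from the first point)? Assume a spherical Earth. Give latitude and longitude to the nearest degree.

The haversine formula gives a central angle δ ≈ 1.481 rad (84.9°) between the endpoints.
Interpolate at f = 7/8 with slerp weights a = sin((1−f)δ)/sin δ ≈ 0.185, b = sin(fδ)/sin δ ≈ 0.966.
p = a·p₁ + b·p₂ ≈ (-0.788, -0.191, 0.585); φ = arcsin(p_z) ≈ 35.82°, λ = atan2(p_y, p_x) ≈ -166.37°.

≈ lat 36°, lon -166°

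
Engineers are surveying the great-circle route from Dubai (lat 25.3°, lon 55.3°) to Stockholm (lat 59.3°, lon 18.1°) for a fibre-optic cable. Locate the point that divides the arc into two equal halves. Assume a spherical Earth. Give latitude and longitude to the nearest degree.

Convert each endpoint to a unit vector on the sphere (x = cos φ cos λ, y = cos φ sin λ, z = sin φ).
The central angle between the endpoints is δ = arccos(p₁·p₂) ≈ 0.745 rad (42.7°).
Interpolate at f = 1/2 with slerp weights a = sin((1−f)δ)/sin δ ≈ 0.537, b = sin(fδ)/sin δ ≈ 0.537.
p = a·p₁ + b·p₂ ≈ (0.537, 0.484, 0.691); φ = arcsin(p_z) ≈ 43.71°, λ = atan2(p_y, p_x) ≈ 42.05°.

≈ lat 44°, lon 42°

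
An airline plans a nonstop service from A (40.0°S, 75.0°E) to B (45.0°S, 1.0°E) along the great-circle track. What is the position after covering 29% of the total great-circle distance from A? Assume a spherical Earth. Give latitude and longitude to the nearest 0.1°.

≈ (46.5°S, 55.9°E)

Write both endpoints as unit vectors p₁, p₂ with components (cos φ cos λ, cos φ sin λ, sin φ).
The central angle between the endpoints is δ = arccos(p₁·p₂) ≈ 0.923 rad (52.9°).
Interpolate at f = 0.29 with slerp weights a = sin((1−f)δ)/sin δ ≈ 0.764, b = sin(fδ)/sin δ ≈ 0.332.
p = a·p₁ + b·p₂ ≈ (0.386, 0.570, -0.726); φ = arcsin(p_z) ≈ -46.53°, λ = atan2(p_y, p_x) ≈ 55.87°.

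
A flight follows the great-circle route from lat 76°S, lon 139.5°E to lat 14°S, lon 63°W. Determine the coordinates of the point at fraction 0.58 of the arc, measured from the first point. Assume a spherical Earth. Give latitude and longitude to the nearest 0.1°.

≈ lat 51.1°S, lon 68.1°W

The haversine formula gives a central angle δ ≈ 1.553 rad (89.0°) between the endpoints.
Interpolate at f = 0.58 with slerp weights a = sin((1−f)δ)/sin δ ≈ 0.607, b = sin(fδ)/sin δ ≈ 0.784.
p = a·p₁ + b·p₂ ≈ (0.234, -0.582, -0.779); φ = arcsin(p_z) ≈ -51.14°, λ = atan2(p_y, p_x) ≈ -68.14°.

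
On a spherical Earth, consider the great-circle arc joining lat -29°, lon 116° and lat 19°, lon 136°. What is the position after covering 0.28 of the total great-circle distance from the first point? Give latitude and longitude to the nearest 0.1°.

≈ lat -15.7°, lon 122.1°

The haversine formula gives a central angle δ ≈ 0.903 rad (51.7°) between the endpoints.
Interpolate at f = 0.28 with slerp weights a = sin((1−f)δ)/sin δ ≈ 0.771, b = sin(fδ)/sin δ ≈ 0.319.
p = a·p₁ + b·p₂ ≈ (-0.512, 0.815, -0.270); φ = arcsin(p_z) ≈ -15.67°, λ = atan2(p_y, p_x) ≈ 122.14°.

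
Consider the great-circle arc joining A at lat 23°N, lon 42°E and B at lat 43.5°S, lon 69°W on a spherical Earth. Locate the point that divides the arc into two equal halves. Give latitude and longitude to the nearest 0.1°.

≈ lat 17.5°S, lon 3.7°W

Convert each endpoint to a unit vector on the sphere (x = cos φ cos λ, y = cos φ sin λ, z = sin φ).
The central angle between the endpoints is δ = arccos(p₁·p₂) ≈ 2.104 rad (120.5°).
Interpolate at f = 1/2 with slerp weights a = sin((1−f)δ)/sin δ ≈ 1.008, b = sin(fδ)/sin δ ≈ 1.008.
p = a·p₁ + b·p₂ ≈ (0.952, -0.062, -0.300); φ = arcsin(p_z) ≈ -17.46°, λ = atan2(p_y, p_x) ≈ -3.71°.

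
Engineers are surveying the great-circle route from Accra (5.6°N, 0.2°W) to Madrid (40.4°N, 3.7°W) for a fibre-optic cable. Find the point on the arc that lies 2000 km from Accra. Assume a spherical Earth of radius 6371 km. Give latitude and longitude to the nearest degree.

Convert each endpoint to a unit vector on the sphere (x = cos φ cos λ, y = cos φ sin λ, z = sin φ).
The central angle between the endpoints is δ = arccos(p₁·p₂) ≈ 0.610 rad (34.9°). The total great-circle distance is δ·R ≈ 0.610 × 6371 ≈ 3885 km, so the target fraction is f = 2000/3885 ≈ 0.515.
Interpolate at f ≈ 0.515 with slerp weights a = sin((1−f)δ)/sin δ ≈ 0.509, b = sin(fδ)/sin δ ≈ 0.539.
p = a·p₁ + b·p₂ ≈ (0.916, -0.028, 0.399); φ = arcsin(p_z) ≈ 23.52°, λ = atan2(p_y, p_x) ≈ -1.77°.

≈ 24°N, 2°W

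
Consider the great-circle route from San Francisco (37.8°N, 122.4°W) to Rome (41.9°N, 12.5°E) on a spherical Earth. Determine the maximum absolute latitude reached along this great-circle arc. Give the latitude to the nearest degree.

≈ 65°N

The great circle lies in the plane with unit normal n̂ = (p₁ × p₂)/|p₁ × p₂|.
Here n̂_z ≈ +0.417; the vertex latitude is φ_max = arccos|n̂_z| ≈ 65.4°.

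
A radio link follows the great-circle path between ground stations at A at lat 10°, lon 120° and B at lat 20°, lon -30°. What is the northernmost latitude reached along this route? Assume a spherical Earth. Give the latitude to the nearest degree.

The great circle lies in the plane with unit normal n̂ = (p₁ × p₂)/|p₁ × p₂|.
Here n̂_z ≈ -0.690; the vertex latitude is φ_max = arccos|n̂_z| ≈ 46.4°.
Check via Clairaut: cos φ_max = |cos φ₁| · sin C = cos(10.0°)·sin(44.5°) ≈ 0.690, again giving ≈ 46.4°.

≈ 46°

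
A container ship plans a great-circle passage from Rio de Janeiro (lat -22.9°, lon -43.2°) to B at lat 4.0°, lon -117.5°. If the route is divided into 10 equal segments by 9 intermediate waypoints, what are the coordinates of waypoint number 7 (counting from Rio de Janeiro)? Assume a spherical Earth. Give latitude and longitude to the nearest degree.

Write both endpoints as unit vectors p₁, p₂ with components (cos φ cos λ, cos φ sin λ, sin φ).
The central angle between the endpoints is δ = arccos(p₁·p₂) ≈ 1.347 rad (77.2°).
Interpolate at f = 7/10 with slerp weights a = sin((1−f)δ)/sin δ ≈ 0.403, b = sin(fδ)/sin δ ≈ 0.830.
p = a·p₁ + b·p₂ ≈ (-0.112, -0.989, -0.099); φ = arcsin(p_z) ≈ -5.68°, λ = atan2(p_y, p_x) ≈ -96.43°.

≈ lat -6°, lon -96°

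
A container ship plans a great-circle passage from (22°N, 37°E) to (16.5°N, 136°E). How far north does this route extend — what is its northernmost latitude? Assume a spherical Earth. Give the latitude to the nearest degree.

The great circle lies in the plane with unit normal n̂ = (p₁ × p₂)/|p₁ × p₂|.
Here n̂_z ≈ +0.879; the vertex latitude is φ_max = arccos|n̂_z| ≈ 28.5°.

≈ 29°N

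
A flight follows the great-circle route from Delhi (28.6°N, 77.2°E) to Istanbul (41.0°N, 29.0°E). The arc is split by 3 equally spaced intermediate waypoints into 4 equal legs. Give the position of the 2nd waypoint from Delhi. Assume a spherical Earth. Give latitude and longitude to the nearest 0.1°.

≈ 37.3°N, 55.0°E

The haversine formula gives a central angle δ ≈ 0.714 rad (40.9°) between the endpoints.
Interpolate at f = 2/4 with slerp weights a = sin((1−f)δ)/sin δ ≈ 0.534, b = sin(fδ)/sin δ ≈ 0.534.
p = a·p₁ + b·p₂ ≈ (0.456, 0.652, 0.606); φ = arcsin(p_z) ≈ 37.27°, λ = atan2(p_y, p_x) ≈ 55.03°.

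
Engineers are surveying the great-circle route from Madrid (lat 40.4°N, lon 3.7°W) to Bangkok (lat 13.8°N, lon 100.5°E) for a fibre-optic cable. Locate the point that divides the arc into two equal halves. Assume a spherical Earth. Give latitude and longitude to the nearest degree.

From cos δ = sin φ₁ sin φ₂ + cos φ₁ cos φ₂ cos Δλ, the central angle is δ ≈ 1.598 rad (91.5°).
Interpolate at f = 1/2 with slerp weights a = sin((1−f)δ)/sin δ ≈ 0.717, b = sin(fδ)/sin δ ≈ 0.717.
p = a·p₁ + b·p₂ ≈ (0.418, 0.649, 0.636); φ = arcsin(p_z) ≈ 39.46°, λ = atan2(p_y, p_x) ≈ 57.23°.

≈ lat 39°N, lon 57°E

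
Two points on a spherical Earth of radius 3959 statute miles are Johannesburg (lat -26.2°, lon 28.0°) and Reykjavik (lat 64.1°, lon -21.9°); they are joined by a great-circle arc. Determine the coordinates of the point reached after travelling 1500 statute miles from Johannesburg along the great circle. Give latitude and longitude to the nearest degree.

≈ lat -6°, lon 21°

Convert each endpoint to a unit vector on the sphere (x = cos φ cos λ, y = cos φ sin λ, z = sin φ).
The central angle between the endpoints is δ = arccos(p₁·p₂) ≈ 1.716 rad (98.3°). The total great-circle distance is δ·R ≈ 1.716 × 3959 ≈ 6794 mi, so the target fraction is f = 1500/6794 ≈ 0.221.
Interpolate at f ≈ 0.221 with slerp weights a = sin((1−f)δ)/sin δ ≈ 0.983, b = sin(fδ)/sin δ ≈ 0.374.
p = a·p₁ + b·p₂ ≈ (0.930, 0.353, -0.098); φ = arcsin(p_z) ≈ -5.61°, λ = atan2(p_y, p_x) ≈ 20.79°.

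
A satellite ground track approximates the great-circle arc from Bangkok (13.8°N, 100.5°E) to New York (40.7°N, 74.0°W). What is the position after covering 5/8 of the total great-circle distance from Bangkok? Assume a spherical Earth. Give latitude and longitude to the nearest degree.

≈ 85°N, 12°W

The haversine formula gives a central angle δ ≈ 2.186 rad (125.3°) between the endpoints.
Interpolate at f = 5/8 with slerp weights a = sin((1−f)δ)/sin δ ≈ 0.895, b = sin(fδ)/sin δ ≈ 1.199.
p = a·p₁ + b·p₂ ≈ (0.092, -0.019, 0.996); φ = arcsin(p_z) ≈ 84.60°, λ = atan2(p_y, p_x) ≈ -11.68°.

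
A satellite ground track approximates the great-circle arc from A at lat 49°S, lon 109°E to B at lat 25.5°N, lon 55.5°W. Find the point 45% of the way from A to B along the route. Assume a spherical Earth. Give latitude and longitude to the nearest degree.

From cos δ = sin φ₁ sin φ₂ + cos φ₁ cos φ₂ cos Δλ, the central angle is δ ≈ 2.680 rad (153.6°).
Interpolate at f = 0.45 with slerp weights a = sin((1−f)δ)/sin δ ≈ 2.237, b = sin(fδ)/sin δ ≈ 2.099.
p = a·p₁ + b·p₂ ≈ (0.596, -0.174, -0.784); φ = arcsin(p_z) ≈ -51.65°, λ = atan2(p_y, p_x) ≈ -16.30°.

≈ lat 52°S, lon 16°W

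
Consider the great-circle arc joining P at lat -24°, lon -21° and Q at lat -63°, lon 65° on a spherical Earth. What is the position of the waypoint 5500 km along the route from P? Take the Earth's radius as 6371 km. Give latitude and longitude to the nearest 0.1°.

≈ lat -60.3°, lon 28.0°

Write both endpoints as unit vectors p₁, p₂ with components (cos φ cos λ, cos φ sin λ, sin φ).
The central angle between the endpoints is δ = arccos(p₁·p₂) ≈ 1.169 rad (67.0°). The total great-circle distance is δ·R ≈ 1.169 × 6371 ≈ 7446 km, so the target fraction is f = 5500/7446 ≈ 0.739.
Interpolate at f ≈ 0.739 with slerp weights a = sin((1−f)δ)/sin δ ≈ 0.327, b = sin(fδ)/sin δ ≈ 0.826.
p = a·p₁ + b·p₂ ≈ (0.437, 0.233, -0.869); φ = arcsin(p_z) ≈ -60.31°, λ = atan2(p_y, p_x) ≈ 28.04°.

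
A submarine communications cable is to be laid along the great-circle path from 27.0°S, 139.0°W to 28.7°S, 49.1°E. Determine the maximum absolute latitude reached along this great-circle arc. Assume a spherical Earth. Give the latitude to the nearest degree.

The great circle lies in the plane with unit normal n̂ = (p₁ × p₂)/|p₁ × p₂|.
Here n̂_z ≈ -0.132; the vertex latitude is φ_max = arccos|n̂_z| ≈ 82.4°.

≈ 82°S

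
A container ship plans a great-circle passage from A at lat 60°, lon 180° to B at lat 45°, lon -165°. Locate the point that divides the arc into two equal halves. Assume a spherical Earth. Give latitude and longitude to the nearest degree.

≈ lat 53°, lon -171°

From cos δ = sin φ₁ sin φ₂ + cos φ₁ cos φ₂ cos Δλ, the central angle is δ ≈ 0.305 rad (17.5°).
Interpolate at f = 1/2 with slerp weights a = sin((1−f)δ)/sin δ ≈ 0.506, b = sin(fδ)/sin δ ≈ 0.506.
p = a·p₁ + b·p₂ ≈ (-0.598, -0.093, 0.796); φ = arcsin(p_z) ≈ 52.73°, λ = atan2(p_y, p_x) ≈ -171.21°.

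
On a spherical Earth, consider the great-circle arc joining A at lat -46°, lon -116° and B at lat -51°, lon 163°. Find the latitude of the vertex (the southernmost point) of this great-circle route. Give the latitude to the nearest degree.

The great circle lies in the plane with unit normal n̂ = (p₁ × p₂)/|p₁ × p₂|.
Here n̂_z ≈ -0.555; the vertex latitude is φ_max = arccos|n̂_z| ≈ 56.3°.
Check via Clairaut: cos φ_max = |cos φ₁| · sin C = cos(46.0°)·sin(127.0°) ≈ 0.555, again giving ≈ 56.3°.

≈ -56°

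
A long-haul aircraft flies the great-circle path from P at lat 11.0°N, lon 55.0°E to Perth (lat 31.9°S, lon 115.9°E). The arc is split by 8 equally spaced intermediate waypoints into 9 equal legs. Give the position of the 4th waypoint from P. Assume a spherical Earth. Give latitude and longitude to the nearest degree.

≈ lat 10°S, lon 80°E

Convert each endpoint to a unit vector on the sphere (x = cos φ cos λ, y = cos φ sin λ, z = sin φ).
The central angle between the endpoints is δ = arccos(p₁·p₂) ≈ 1.261 rad (72.3°).
Interpolate at f = 4/9 with slerp weights a = sin((1−f)δ)/sin δ ≈ 0.677, b = sin(fδ)/sin δ ≈ 0.558.
p = a·p₁ + b·p₂ ≈ (0.174, 0.971, -0.166); φ = arcsin(p_z) ≈ -9.54°, λ = atan2(p_y, p_x) ≈ 79.83°.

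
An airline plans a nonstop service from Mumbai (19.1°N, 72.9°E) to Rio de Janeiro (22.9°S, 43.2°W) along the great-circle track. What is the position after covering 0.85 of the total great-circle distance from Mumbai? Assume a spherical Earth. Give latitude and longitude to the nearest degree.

Convert each endpoint to a unit vector on the sphere (x = cos φ cos λ, y = cos φ sin λ, z = sin φ).
The central angle between the endpoints is δ = arccos(p₁·p₂) ≈ 2.106 rad (120.7°).
Interpolate at f = 0.85 with slerp weights a = sin((1−f)δ)/sin δ ≈ 0.361, b = sin(fδ)/sin δ ≈ 1.135.
p = a·p₁ + b·p₂ ≈ (0.862, -0.389, -0.323); φ = arcsin(p_z) ≈ -18.87°, λ = atan2(p_y, p_x) ≈ -24.29°.

≈ 19°S, 24°W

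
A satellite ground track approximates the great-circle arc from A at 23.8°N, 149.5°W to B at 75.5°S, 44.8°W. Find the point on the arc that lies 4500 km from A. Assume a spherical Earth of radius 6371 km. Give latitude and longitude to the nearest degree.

Convert each endpoint to a unit vector on the sphere (x = cos φ cos λ, y = cos φ sin λ, z = sin φ).
The central angle between the endpoints is δ = arccos(p₁·p₂) ≈ 2.036 rad (116.7°). The total great-circle distance is δ·R ≈ 2.036 × 6371 ≈ 12973 km, so the target fraction is f = 4500/12973 ≈ 0.347.
Interpolate at f ≈ 0.347 with slerp weights a = sin((1−f)δ)/sin δ ≈ 1.087, b = sin(fδ)/sin δ ≈ 0.726.
p = a·p₁ + b·p₂ ≈ (-0.728, -0.633, -0.265); φ = arcsin(p_z) ≈ -15.34°, λ = atan2(p_y, p_x) ≈ -138.99°.

≈ 15°S, 139°W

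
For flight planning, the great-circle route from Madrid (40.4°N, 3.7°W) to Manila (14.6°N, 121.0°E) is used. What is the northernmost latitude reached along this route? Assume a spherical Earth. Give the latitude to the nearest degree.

≈ 51°N

The great circle lies in the plane with unit normal n̂ = (p₁ × p₂)/|p₁ × p₂|.
Here n̂_z ≈ +0.627; the vertex latitude is φ_max = arccos|n̂_z| ≈ 51.2°.
Check via Clairaut: cos φ_max = |cos φ₁| · sin C = cos(40.4°)·sin(55.4°) ≈ 0.627, again giving ≈ 51.2°.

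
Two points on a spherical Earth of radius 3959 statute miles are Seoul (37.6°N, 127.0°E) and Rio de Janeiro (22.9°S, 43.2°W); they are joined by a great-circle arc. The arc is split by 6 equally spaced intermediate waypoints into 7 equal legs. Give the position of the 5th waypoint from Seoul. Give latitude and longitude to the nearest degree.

≈ 19°N, 22°W

From cos δ = sin φ₁ sin φ₂ + cos φ₁ cos φ₂ cos Δλ, the central angle is δ ≈ 2.846 rad (163.1°).
Interpolate at f = 5/7 with slerp weights a = sin((1−f)δ)/sin δ ≈ 2.493, b = sin(fδ)/sin δ ≈ 3.072.
p = a·p₁ + b·p₂ ≈ (0.874, -0.360, 0.326); φ = arcsin(p_z) ≈ 19.01°, λ = atan2(p_y, p_x) ≈ -22.37°.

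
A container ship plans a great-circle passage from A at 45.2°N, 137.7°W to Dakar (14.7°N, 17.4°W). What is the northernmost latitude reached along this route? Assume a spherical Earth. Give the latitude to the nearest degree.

The great circle lies in the plane with unit normal n̂ = (p₁ × p₂)/|p₁ × p₂|.
Here n̂_z ≈ +0.597; the vertex latitude is φ_max = arccos|n̂_z| ≈ 53.4°.
Check via Clairaut: cos φ_max = |cos φ₁| · sin C = cos(45.2°)·sin(57.8°) ≈ 0.597, again giving ≈ 53.4°.

≈ 53°N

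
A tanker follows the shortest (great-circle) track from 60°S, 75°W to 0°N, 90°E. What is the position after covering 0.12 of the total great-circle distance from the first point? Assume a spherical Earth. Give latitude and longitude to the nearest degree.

Write both endpoints as unit vectors p₁, p₂ with components (cos φ cos λ, cos φ sin λ, sin φ).
The central angle between the endpoints is δ = arccos(p₁·p₂) ≈ 2.075 rad (118.9°).
Interpolate at f = 0.12 with slerp weights a = sin((1−f)δ)/sin δ ≈ 1.105, b = sin(fδ)/sin δ ≈ 0.281.
p = a·p₁ + b·p₂ ≈ (0.143, -0.252, -0.957); φ = arcsin(p_z) ≈ -73.14°, λ = atan2(p_y, p_x) ≈ -60.45°.

≈ 73°S, 60°W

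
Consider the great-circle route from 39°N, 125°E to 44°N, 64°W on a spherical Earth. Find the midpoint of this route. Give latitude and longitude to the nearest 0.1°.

Write both endpoints as unit vectors p₁, p₂ with components (cos φ cos λ, cos φ sin λ, sin φ).
The central angle between the endpoints is δ = arccos(p₁·p₂) ≈ 1.686 rad (96.6°).
Interpolate at f = 1/2 with slerp weights a = sin((1−f)δ)/sin δ ≈ 0.752, b = sin(fδ)/sin δ ≈ 0.752.
p = a·p₁ + b·p₂ ≈ (-0.098, -0.007, 0.995); φ = arcsin(p_z) ≈ 84.36°, λ = atan2(p_y, p_x) ≈ -175.64°.

≈ 84.4°N, 175.6°W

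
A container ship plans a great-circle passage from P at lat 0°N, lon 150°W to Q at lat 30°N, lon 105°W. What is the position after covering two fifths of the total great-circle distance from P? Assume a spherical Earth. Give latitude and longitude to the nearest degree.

≈ lat 13°N, lon 134°W

Convert each endpoint to a unit vector on the sphere (x = cos φ cos λ, y = cos φ sin λ, z = sin φ).
The central angle between the endpoints is δ = arccos(p₁·p₂) ≈ 0.912 rad (52.2°).
Interpolate at f = 2/5 with slerp weights a = sin((1−f)δ)/sin δ ≈ 0.658, b = sin(fδ)/sin δ ≈ 0.451.
p = a·p₁ + b·p₂ ≈ (-0.671, -0.706, 0.226); φ = arcsin(p_z) ≈ 13.04°, λ = atan2(p_y, p_x) ≈ -133.53°.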